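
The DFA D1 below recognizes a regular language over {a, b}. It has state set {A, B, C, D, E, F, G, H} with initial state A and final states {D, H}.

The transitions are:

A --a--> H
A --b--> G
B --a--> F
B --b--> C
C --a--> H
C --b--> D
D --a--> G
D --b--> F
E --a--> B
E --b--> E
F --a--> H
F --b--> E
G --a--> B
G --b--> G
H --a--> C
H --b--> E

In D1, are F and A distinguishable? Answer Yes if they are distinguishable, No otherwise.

Start with accepting vs non-accepting: {D,H} | {A,B,C,E,F,G}.
On input a, block {A,B,C,E,F,G} splits into {A,C,F} and {B,E,G}.
Refine {D,H} on symbol a: members go to different blocks, giving {D} and {H}.
Split {A,C,F} by δ(·,b) → {A,F} and {C}.
On input a, block {B,E,G} splits into {E,G} and {B}.
The partition is now stable with 6 blocks: {D} | {A,F} | {E,G} | {H} | {C} | {B}.
F and A lie in the same block of the stable partition, so they are equivalent — no string distinguishes them.

No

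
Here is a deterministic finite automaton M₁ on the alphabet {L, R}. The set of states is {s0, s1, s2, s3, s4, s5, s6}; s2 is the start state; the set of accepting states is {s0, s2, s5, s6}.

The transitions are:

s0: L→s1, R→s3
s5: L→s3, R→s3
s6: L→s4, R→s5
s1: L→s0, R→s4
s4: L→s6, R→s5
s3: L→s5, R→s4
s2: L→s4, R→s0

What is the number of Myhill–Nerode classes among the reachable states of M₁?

4

P0 = {s0,s2,s5,s6} | {s1,s3,s4}.
On input R, block {s0,s2,s5,s6} splits into {s0,s5} and {s2,s6}.
On input L, block {s1,s3,s4} splits into {s1,s3} and {s4}.
The partition is now stable with 4 blocks: {s0,s5} | {s1,s3} | {s2,s6} | {s4}.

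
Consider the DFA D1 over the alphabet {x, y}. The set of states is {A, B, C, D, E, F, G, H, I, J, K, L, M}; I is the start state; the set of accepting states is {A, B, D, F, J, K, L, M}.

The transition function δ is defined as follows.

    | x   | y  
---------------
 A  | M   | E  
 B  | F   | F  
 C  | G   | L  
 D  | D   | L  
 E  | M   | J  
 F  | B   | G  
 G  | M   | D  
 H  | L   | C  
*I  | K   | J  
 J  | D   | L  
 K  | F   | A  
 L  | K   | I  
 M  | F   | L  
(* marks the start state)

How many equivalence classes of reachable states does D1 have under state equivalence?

Reachable states from the start: {A,B,D,E,F,G,I,J,K,L,M}. Unreachable: {C,H} — drop them.
P0 = {A,B,D,F,J,K,L,M} | {E,G,I}.
Split {A,B,D,F,J,K,L,M} by δ(·,y) → {B,D,J,K,M} and {A,F,L}.
On input x, block {B,D,J,K,M} splits into {B,K,M} and {D,J}.
No further refinement is possible. Final partition (4 blocks): {B,K,M} | {E,G,I} | {A,F,L} | {D,J}.

4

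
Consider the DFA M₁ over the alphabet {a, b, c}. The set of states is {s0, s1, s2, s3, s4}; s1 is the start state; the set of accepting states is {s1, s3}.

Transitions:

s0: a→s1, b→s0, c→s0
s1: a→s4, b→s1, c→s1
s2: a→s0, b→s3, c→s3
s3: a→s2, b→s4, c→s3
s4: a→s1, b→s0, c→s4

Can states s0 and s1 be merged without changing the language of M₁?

No

States {s2,s3} cannot be reached from the start state, so discard them.
P0 = {s1} | {s0,s4}.
No further refinement is possible. Final partition (2 blocks): {s1} | {s0,s4}.
s0 and s1 end up in different blocks, so they are distinguishable. For instance, the string 'ε' is accepted from only s1.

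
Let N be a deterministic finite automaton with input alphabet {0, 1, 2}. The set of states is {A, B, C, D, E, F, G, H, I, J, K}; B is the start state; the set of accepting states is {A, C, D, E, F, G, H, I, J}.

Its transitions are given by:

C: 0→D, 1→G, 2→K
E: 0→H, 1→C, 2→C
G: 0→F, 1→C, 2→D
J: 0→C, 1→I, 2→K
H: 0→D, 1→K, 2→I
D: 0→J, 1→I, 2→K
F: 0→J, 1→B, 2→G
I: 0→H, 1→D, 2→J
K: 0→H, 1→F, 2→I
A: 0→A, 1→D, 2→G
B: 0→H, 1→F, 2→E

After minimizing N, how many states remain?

States {A} cannot be reached from the start state, so discard them.
P0 = {C,D,E,F,G,H,I,J} | {B,K}.
Refine {C,D,E,F,G,H,I,J} on symbol 1: members go to different blocks, giving {C,D,E,G,I,J} and {F,H}.
Refine {C,D,E,G,I,J} on symbol 0: members go to different blocks, giving {C,D,J} and {E,G,I}.
Stable partition: {C,D,J} | {B,K} | {F,H} | {E,G,I} — 4 equivalence classes.

4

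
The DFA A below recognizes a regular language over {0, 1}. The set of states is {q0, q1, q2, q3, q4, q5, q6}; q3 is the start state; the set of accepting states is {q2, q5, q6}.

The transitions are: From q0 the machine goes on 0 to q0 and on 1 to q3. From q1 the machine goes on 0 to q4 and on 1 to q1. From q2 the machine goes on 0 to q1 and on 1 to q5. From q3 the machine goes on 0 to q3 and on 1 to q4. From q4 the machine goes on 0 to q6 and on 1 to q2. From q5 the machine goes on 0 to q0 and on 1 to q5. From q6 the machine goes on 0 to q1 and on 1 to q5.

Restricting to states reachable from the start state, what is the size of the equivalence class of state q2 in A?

2

All states are reachable from the start state.
P0 = {q2,q5,q6} | {q0,q1,q3,q4}.
Split {q0,q1,q3,q4} by δ(·,0) → {q0,q1,q3} and {q4}.
On input 0, block {q0,q1,q3} splits into {q0,q3} and {q1}.
Split {q2,q5,q6} by δ(·,0) → {q2,q6} and {q5}.
On input 1, block {q0,q3} splits into {q0} and {q3}.
No further refinement is possible. Final partition (6 blocks): {q2,q6} | {q0} | {q4} | {q1} | {q5} | {q3}.
The equivalence class containing q2 is {q2,q6}, of size 2.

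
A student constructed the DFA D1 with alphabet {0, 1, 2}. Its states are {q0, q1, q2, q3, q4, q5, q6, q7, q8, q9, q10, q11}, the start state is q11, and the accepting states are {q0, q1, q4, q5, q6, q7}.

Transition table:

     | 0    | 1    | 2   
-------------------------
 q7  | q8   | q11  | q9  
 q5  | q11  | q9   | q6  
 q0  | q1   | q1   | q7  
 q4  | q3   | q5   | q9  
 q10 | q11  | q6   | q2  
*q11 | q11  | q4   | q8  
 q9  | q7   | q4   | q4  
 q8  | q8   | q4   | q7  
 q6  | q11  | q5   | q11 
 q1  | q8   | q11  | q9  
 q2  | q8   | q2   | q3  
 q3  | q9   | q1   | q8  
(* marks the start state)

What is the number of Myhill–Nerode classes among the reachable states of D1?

8

First remove the unreachable states {q0,q2,q10}; 9 states remain.
P0 = {q1,q4,q5,q6,q7} | {q3,q8,q9,q11}.
Refine {q1,q4,q5,q6,q7} on symbol 1: members go to different blocks, giving {q1,q5,q7} and {q4,q6}.
Refine {q1,q5,q7} on symbol 2: members go to different blocks, giving {q1,q7} and {q5}.
Refine {q3,q8,q9,q11} on symbol 0: members go to different blocks, giving {q3,q8,q11} and {q9}.
Split {q3,q8,q11} by δ(·,0) → {q8,q11} and {q3}.
Refine {q8,q11} on symbol 2: members go to different blocks, giving {q8} and {q11}.
Refine {q4,q6} on symbol 0: members go to different blocks, giving {q4} and {q6}.
No further refinement is possible. Final partition (8 blocks): {q1,q7} | {q8} | {q4} | {q5} | {q9} | {q3} | {q11} | {q6}.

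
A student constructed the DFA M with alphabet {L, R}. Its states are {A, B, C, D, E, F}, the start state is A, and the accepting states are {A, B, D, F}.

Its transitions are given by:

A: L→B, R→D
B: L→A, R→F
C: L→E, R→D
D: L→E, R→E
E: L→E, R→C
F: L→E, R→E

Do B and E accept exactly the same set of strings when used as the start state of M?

P0 = {A,B,D,F} | {C,E}.
Split {A,B,D,F} by δ(·,L) → {A,B} and {D,F}.
Split {C,E} by δ(·,R) → {C} and {E}.
No further refinement is possible. Final partition (4 blocks): {A,B} | {C} | {D,F} | {E}.
B and E end up in different blocks, so they are distinguishable. For instance, the string 'ε' is accepted from only B.

No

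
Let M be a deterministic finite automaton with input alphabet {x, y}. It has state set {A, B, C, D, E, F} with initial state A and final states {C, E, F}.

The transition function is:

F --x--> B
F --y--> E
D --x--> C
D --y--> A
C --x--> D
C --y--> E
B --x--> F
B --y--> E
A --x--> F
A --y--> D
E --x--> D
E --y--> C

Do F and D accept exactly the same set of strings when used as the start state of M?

P0 = {C,E,F} | {A,B,D}.
On input y, block {A,B,D} splits into {A,D} and {B}.
Split {C,E,F} by δ(·,x) → {C,E} and {F}.
Refine {A,D} on symbol x: members go to different blocks, giving {A} and {D}.
No further refinement is possible. Final partition (5 blocks): {C,E} | {A} | {B} | {F} | {D}.
F and D end up in different blocks, so they are distinguishable. For instance, the string 'ε' is accepted from only F.

No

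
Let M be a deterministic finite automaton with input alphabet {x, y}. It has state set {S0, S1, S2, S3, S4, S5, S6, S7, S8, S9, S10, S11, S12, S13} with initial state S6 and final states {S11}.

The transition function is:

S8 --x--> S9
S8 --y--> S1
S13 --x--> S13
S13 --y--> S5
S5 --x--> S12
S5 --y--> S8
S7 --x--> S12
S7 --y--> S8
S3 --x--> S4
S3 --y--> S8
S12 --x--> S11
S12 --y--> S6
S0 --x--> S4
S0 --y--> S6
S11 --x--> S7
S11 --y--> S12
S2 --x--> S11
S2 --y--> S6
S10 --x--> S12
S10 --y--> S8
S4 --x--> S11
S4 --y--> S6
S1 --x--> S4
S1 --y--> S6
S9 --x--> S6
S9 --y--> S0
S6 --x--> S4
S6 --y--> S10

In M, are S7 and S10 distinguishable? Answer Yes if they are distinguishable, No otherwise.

No

First remove the unreachable states {S2,S3,S5,S13}; 10 states remain.
P0 = {S11} | {S0,S1,S4,S6,S7,S8,S9,S10,S12}.
Split {S0,S1,S4,S6,S7,S8,S9,S10,S12} by δ(·,x) → {S0,S1,S6,S7,S8,S9,S10} and {S4,S12}.
Refine {S0,S1,S6,S7,S8,S9,S10} on symbol x: members go to different blocks, giving {S0,S1,S6,S7,S10} and {S8,S9}.
On input y, block {S0,S1,S6,S7,S10} splits into {S0,S1,S6} and {S7,S10}.
On input y, block {S0,S1,S6} splits into {S0,S1} and {S6}.
On input x, block {S8,S9} splits into {S8} and {S9}.
The partition is now stable with 7 blocks: {S11} | {S0,S1} | {S4,S12} | {S8} | {S7,S10} | {S6} | {S9}.
S7 and S10 lie in the same block of the stable partition, so they are equivalent — no string distinguishes them.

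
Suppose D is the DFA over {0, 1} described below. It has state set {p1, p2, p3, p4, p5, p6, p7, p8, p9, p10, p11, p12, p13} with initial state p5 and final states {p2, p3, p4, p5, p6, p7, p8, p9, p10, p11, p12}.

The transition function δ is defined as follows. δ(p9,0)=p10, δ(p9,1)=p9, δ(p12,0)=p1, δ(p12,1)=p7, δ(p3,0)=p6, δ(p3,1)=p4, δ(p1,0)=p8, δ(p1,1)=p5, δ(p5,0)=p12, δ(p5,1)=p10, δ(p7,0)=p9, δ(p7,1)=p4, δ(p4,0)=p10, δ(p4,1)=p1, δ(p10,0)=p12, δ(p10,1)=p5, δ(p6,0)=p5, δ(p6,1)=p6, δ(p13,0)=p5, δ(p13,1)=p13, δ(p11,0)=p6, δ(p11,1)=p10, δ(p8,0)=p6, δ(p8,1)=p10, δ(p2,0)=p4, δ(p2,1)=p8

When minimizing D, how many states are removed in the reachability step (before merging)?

4

Starting at p5 and following transitions, the reachable set is {p1, p4, p5, p6, p7, p8, p9, p10, p12}. That leaves p2, p3, p11, p13 unreachable — 4 in total.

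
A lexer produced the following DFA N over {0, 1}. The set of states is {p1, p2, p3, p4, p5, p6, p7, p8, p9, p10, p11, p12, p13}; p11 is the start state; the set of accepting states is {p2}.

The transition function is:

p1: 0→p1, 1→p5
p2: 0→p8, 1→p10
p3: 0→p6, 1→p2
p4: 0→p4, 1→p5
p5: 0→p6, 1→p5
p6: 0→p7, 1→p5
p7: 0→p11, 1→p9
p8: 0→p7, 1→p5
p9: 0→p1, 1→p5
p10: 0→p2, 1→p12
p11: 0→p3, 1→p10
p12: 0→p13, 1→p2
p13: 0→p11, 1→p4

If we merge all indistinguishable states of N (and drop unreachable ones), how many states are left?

9

Start with accepting vs non-accepting: {p2} | {p1,p3,p4,p5,p6,p7,p8,p9,p10,p11,p12,p13}.
Refine {p1,p3,p4,p5,p6,p7,p8,p9,p10,p11,p12,p13} on symbol 0: members go to different blocks, giving {p1,p3,p4,p5,p6,p7,p8,p9,p11,p12,p13} and {p10}.
Split {p1,p3,p4,p5,p6,p7,p8,p9,p11,p12,p13} by δ(·,1) → {p1,p4,p5,p6,p7,p8,p9,p13} and {p3,p12} and {p11}.
Refine {p1,p4,p5,p6,p7,p8,p9,p13} on symbol 0: members go to different blocks, giving {p1,p4,p5,p6,p8,p9} and {p7,p13}.
Refine {p1,p4,p5,p6,p8,p9} on symbol 0: members go to different blocks, giving {p1,p4,p5,p9} and {p6,p8}.
Split {p1,p4,p5,p9} by δ(·,0) → {p1,p4,p9} and {p5}.
Refine {p3,p12} on symbol 0: members go to different blocks, giving {p3} and {p12}.
Stable partition: {p2} | {p1,p4,p9} | {p10} | {p3} | {p11} | {p7,p13} | {p6,p8} | {p5} | {p12} — 9 equivalence classes.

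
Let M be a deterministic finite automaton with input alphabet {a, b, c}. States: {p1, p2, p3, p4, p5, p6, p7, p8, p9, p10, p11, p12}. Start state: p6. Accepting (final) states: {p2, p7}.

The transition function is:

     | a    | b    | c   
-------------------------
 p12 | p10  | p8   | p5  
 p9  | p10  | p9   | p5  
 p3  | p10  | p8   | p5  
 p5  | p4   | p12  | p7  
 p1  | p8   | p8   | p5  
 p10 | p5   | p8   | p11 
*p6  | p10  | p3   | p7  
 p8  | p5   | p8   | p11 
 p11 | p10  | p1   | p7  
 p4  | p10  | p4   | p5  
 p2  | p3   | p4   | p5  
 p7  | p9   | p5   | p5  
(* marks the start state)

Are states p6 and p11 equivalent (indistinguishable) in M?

First remove the unreachable states {p2}; 11 states remain.
P0 = {p7} | {p1,p3,p4,p5,p6,p8,p9,p10,p11,p12}.
Refine {p1,p3,p4,p5,p6,p8,p9,p10,p11,p12} on symbol c: members go to different blocks, giving {p1,p3,p4,p8,p9,p10,p12} and {p5,p6,p11}.
Split {p1,p3,p4,p8,p9,p10,p12} by δ(·,a) → {p1,p3,p4,p9,p12} and {p8,p10}.
Split {p1,p3,p4,p9,p12} by δ(·,b) → {p1,p3,p12} and {p4,p9}.
Split {p5,p6,p11} by δ(·,a) → {p6,p11} and {p5}.
Stable partition: {p7} | {p1,p3,p12} | {p6,p11} | {p8,p10} | {p4,p9} | {p5} — 6 equivalence classes.
p6 and p11 lie in the same block of the stable partition, so they are equivalent — no string distinguishes them.

Yes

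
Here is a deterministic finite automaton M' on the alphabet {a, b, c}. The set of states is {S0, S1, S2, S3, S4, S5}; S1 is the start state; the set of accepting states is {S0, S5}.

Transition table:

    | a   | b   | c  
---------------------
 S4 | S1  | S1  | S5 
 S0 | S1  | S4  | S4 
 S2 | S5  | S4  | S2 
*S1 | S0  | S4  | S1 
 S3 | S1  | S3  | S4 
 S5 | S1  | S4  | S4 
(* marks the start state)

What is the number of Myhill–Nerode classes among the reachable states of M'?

3

States {S2,S3} cannot be reached from the start state, so discard them.
P0 = {S0,S5} | {S1,S4}.
On input a, block {S1,S4} splits into {S1} and {S4}.
Stable partition: {S0,S5} | {S1} | {S4} — 3 equivalence classes.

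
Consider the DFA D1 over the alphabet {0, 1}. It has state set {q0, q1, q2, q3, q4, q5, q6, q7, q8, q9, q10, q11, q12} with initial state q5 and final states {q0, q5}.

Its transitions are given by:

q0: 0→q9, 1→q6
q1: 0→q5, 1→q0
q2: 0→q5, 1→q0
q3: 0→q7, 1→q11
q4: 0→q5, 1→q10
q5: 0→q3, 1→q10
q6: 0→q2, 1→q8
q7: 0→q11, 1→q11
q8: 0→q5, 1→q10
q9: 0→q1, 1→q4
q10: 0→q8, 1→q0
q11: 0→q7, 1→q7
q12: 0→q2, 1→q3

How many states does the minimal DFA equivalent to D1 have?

First remove the unreachable states {q12}; 12 states remain.
P0 = {q0,q5} | {q1,q2,q3,q4,q6,q7,q8,q9,q10,q11}.
On input 0, block {q1,q2,q3,q4,q6,q7,q8,q9,q10,q11} splits into {q3,q6,q7,q9,q10,q11} and {q1,q2,q4,q8}.
Split {q3,q6,q7,q9,q10,q11} by δ(·,0) → {q3,q7,q11} and {q6,q9,q10}.
On input 0, block {q0,q5} splits into {q0} and {q5}.
On input 1, block {q1,q2,q4,q8} splits into {q1,q2} and {q4,q8}.
Split {q6,q9,q10} by δ(·,0) → {q6,q9} and {q10}.
The partition is now stable with 7 blocks: {q0} | {q3,q7,q11} | {q1,q2} | {q6,q9} | {q5} | {q4,q8} | {q10}.

7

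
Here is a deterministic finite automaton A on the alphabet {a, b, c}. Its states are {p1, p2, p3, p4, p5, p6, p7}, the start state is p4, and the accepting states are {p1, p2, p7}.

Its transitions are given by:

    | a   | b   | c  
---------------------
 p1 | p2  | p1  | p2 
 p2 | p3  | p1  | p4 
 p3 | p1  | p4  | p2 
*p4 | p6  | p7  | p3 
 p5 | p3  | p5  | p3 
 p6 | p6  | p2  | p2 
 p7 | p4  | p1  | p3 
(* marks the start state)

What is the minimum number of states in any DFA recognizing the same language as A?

Reachable states from the start: {p1,p2,p3,p4,p6,p7}. Unreachable: {p5} — drop them.
P0 = {p1,p2,p7} | {p3,p4,p6}.
Split {p1,p2,p7} by δ(·,a) → {p2,p7} and {p1}.
Split {p3,p4,p6} by δ(·,a) → {p4,p6} and {p3}.
Refine {p2,p7} on symbol a: members go to different blocks, giving {p2} and {p7}.
Refine {p4,p6} on symbol b: members go to different blocks, giving {p4} and {p6}.
The partition is now stable with 6 blocks: {p2} | {p4} | {p1} | {p3} | {p7} | {p6}.

6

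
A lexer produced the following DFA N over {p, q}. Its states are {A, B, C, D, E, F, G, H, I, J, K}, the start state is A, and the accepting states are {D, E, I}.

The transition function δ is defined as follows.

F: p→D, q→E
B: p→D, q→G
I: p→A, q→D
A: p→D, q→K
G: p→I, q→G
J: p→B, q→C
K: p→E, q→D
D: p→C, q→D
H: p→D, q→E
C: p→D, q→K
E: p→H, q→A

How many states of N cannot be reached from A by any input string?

5

BFS from A reaches {A, C, D, E, H, K}; the 5 state(s) B, F, G, I, J are never visited.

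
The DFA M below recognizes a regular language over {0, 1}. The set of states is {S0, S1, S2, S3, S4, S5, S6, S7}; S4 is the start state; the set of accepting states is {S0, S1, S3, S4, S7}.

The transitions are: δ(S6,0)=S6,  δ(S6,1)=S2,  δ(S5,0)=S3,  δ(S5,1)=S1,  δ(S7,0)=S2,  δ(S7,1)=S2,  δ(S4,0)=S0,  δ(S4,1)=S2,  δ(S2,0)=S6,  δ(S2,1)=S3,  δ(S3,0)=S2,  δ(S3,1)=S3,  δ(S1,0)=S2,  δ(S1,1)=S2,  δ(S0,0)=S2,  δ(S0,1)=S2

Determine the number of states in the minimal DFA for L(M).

5

First remove the unreachable states {S1,S5,S7}; 5 states remain.
Start with accepting vs non-accepting: {S0,S3,S4} | {S2,S6}.
On input 0, block {S0,S3,S4} splits into {S0,S3} and {S4}.
Split {S0,S3} by δ(·,1) → {S0} and {S3}.
Split {S2,S6} by δ(·,1) → {S2} and {S6}.
The partition is now stable with 5 blocks: {S0} | {S2} | {S4} | {S3} | {S6}.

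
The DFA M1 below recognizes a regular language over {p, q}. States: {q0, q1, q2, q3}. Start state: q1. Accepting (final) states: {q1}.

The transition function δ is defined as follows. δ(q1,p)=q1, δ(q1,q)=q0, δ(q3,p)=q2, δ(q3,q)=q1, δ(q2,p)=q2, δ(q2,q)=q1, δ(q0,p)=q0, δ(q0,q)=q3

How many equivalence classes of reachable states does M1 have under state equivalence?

Initial partition by acceptance: {q1} | {q0,q2,q3}.
Split {q0,q2,q3} by δ(·,q) → {q2,q3} and {q0}.
No further refinement is possible. Final partition (3 blocks): {q1} | {q2,q3} | {q0}.

3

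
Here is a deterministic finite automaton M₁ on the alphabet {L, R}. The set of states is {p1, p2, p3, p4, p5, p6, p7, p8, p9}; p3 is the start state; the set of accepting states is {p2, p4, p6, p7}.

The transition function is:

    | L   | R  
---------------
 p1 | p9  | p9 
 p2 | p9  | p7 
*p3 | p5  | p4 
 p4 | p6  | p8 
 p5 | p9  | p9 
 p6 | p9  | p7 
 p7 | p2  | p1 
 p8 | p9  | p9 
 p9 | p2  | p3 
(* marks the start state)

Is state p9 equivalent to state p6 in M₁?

No

All states are reachable from the start state.
Start with accepting vs non-accepting: {p2,p4,p6,p7} | {p1,p3,p5,p8,p9}.
On input L, block {p2,p4,p6,p7} splits into {p2,p6} and {p4,p7}.
Split {p1,p3,p5,p8,p9} by δ(·,L) → {p1,p3,p5,p8} and {p9}.
On input L, block {p1,p3,p5,p8} splits into {p1,p5,p8} and {p3}.
No further refinement is possible. Final partition (5 blocks): {p2,p6} | {p1,p5,p8} | {p4,p7} | {p9} | {p3}.
p9 and p6 end up in different blocks, so they are distinguishable. For instance, the string 'ε' is accepted from only p6.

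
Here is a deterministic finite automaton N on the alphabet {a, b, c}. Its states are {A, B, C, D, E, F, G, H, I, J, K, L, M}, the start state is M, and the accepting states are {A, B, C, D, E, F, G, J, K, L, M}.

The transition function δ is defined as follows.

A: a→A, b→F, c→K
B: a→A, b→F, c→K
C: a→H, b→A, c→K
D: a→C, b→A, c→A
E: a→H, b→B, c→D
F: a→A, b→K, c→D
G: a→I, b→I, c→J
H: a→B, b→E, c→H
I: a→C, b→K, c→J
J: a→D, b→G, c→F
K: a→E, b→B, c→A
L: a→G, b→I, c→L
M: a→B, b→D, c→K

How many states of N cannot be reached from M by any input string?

No path from M leads to G, I, J, L; the other 9 states are all reachable.

4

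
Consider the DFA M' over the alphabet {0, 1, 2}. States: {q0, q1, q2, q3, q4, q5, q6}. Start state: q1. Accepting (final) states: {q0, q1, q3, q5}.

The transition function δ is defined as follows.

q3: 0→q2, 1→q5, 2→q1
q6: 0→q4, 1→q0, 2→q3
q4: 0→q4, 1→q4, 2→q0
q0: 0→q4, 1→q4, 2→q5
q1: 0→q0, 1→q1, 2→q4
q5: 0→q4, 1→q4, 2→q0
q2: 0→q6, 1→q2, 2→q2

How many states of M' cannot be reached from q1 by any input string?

Starting at q1 and following transitions, the reachable set is {q0, q1, q4, q5}. That leaves q2, q3, q6 unreachable — 3 in total.

3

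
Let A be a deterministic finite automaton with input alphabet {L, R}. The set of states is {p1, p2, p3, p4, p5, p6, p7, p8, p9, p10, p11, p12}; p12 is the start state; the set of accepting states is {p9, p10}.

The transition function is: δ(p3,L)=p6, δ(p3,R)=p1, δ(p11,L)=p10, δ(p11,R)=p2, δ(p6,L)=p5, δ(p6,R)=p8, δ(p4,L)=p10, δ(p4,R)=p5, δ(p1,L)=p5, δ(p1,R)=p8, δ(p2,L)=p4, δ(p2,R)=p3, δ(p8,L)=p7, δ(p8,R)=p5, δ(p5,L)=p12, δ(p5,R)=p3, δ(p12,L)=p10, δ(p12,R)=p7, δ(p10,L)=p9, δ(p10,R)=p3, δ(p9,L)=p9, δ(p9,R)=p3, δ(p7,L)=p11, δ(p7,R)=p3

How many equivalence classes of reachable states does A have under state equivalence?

Every state is reachable, so we keep all 12.
P0 = {p9,p10} | {p1,p2,p3,p4,p5,p6,p7,p8,p11,p12}.
Split {p1,p2,p3,p4,p5,p6,p7,p8,p11,p12} by δ(·,L) → {p1,p2,p3,p5,p6,p7,p8} and {p4,p11,p12}.
On input L, block {p1,p2,p3,p5,p6,p7,p8} splits into {p1,p3,p6,p8} and {p2,p5,p7}.
Refine {p1,p3,p6,p8} on symbol L: members go to different blocks, giving {p1,p6,p8} and {p3}.
Split {p1,p6,p8} by δ(·,R) → {p1,p6} and {p8}.
The partition is now stable with 6 blocks: {p9,p10} | {p1,p6} | {p4,p11,p12} | {p2,p5,p7} | {p3} | {p8}.

6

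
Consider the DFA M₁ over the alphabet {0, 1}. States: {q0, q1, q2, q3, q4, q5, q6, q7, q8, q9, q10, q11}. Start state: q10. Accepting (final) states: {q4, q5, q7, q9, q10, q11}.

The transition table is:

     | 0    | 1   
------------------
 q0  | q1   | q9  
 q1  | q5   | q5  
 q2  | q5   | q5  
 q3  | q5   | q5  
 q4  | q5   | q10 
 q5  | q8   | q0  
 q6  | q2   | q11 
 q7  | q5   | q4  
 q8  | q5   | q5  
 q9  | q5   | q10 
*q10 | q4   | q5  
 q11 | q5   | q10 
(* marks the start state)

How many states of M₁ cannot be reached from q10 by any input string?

No path from q10 leads to q2, q3, q6, q7, q11; the other 7 states are all reachable.

5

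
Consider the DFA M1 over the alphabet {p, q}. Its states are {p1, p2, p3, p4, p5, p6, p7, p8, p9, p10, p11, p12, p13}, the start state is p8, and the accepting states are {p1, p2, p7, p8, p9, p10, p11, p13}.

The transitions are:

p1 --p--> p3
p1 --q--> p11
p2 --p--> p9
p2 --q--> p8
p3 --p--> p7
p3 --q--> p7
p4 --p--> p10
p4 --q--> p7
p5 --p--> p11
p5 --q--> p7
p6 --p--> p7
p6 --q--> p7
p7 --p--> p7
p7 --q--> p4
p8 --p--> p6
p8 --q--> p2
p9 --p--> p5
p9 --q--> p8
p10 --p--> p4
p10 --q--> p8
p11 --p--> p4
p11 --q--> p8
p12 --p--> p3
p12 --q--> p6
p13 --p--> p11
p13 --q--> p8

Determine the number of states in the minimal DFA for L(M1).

6

States {p1,p3,p12,p13} cannot be reached from the start state, so discard them.
P0 = {p2,p7,p8,p9,p10,p11} | {p4,p5,p6}.
Split {p2,p7,p8,p9,p10,p11} by δ(·,p) → {p8,p9,p10,p11} and {p2,p7}.
Refine {p8,p9,p10,p11} on symbol q: members go to different blocks, giving {p9,p10,p11} and {p8}.
Split {p4,p5,p6} by δ(·,p) → {p4,p5} and {p6}.
Split {p2,p7} by δ(·,p) → {p2} and {p7}.
No further refinement is possible. Final partition (6 blocks): {p9,p10,p11} | {p4,p5} | {p2} | {p8} | {p6} | {p7}.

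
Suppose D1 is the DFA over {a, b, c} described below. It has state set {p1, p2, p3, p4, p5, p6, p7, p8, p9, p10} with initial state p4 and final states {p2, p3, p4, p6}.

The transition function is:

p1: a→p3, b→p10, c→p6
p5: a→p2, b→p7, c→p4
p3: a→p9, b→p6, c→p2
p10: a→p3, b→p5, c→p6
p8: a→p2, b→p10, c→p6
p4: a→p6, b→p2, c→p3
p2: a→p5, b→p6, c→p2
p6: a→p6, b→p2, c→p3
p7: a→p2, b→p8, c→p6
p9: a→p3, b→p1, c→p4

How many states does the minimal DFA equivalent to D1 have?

All states are reachable from the start state.
Initial partition by acceptance: {p2,p3,p4,p6} | {p1,p5,p7,p8,p9,p10}.
On input a, block {p2,p3,p4,p6} splits into {p2,p3} and {p4,p6}.
Stable partition: {p2,p3} | {p1,p5,p7,p8,p9,p10} | {p4,p6} — 3 equivalence classes.

3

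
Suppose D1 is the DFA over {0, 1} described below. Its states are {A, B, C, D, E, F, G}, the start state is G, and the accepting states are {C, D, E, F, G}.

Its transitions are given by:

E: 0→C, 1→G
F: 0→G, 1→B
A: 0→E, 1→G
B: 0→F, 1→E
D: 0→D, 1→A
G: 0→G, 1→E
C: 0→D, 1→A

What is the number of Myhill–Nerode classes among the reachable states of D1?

First remove the unreachable states {B,F}; 5 states remain.
P0 = {C,D,E,G} | {A}.
Refine {C,D,E,G} on symbol 1: members go to different blocks, giving {C,D} and {E,G}.
Refine {E,G} on symbol 0: members go to different blocks, giving {E} and {G}.
The partition is now stable with 4 blocks: {C,D} | {A} | {E} | {G}.

4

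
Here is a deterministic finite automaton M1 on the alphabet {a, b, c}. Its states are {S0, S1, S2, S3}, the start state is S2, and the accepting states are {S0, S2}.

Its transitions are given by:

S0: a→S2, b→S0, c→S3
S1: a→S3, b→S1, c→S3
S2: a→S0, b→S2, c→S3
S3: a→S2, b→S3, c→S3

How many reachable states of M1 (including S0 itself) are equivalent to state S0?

First remove the unreachable states {S1}; 3 states remain.
Start with accepting vs non-accepting: {S0,S2} | {S3}.
No further refinement is possible. Final partition (2 blocks): {S0,S2} | {S3}.
The equivalence class containing S0 is {S0,S2}, of size 2.

2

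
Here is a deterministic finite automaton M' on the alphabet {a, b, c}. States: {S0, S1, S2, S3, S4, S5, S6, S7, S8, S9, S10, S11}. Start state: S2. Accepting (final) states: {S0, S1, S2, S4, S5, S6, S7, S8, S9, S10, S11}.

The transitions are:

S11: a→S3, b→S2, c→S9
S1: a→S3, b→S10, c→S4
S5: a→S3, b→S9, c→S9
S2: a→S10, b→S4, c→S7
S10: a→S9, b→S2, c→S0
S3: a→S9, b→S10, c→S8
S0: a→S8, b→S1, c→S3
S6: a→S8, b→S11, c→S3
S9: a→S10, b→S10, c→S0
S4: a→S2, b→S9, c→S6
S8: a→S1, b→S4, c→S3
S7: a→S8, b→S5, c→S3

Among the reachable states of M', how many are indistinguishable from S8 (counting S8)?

Every state is reachable, so we keep all 12.
Start with accepting vs non-accepting: {S0,S1,S2,S4,S5,S6,S7,S8,S9,S10,S11} | {S3}.
Split {S0,S1,S2,S4,S5,S6,S7,S8,S9,S10,S11} by δ(·,a) → {S0,S2,S4,S6,S7,S8,S9,S10} and {S1,S5,S11}.
Split {S0,S2,S4,S6,S7,S8,S9,S10} by δ(·,a) → {S0,S2,S4,S6,S7,S9,S10} and {S8}.
On input a, block {S0,S2,S4,S6,S7,S9,S10} splits into {S2,S4,S9,S10} and {S0,S6,S7}.
No further refinement is possible. Final partition (5 blocks): {S2,S4,S9,S10} | {S3} | {S1,S5,S11} | {S8} | {S0,S6,S7}.
State S8 belongs to the block {S8}, which has 1 states.

1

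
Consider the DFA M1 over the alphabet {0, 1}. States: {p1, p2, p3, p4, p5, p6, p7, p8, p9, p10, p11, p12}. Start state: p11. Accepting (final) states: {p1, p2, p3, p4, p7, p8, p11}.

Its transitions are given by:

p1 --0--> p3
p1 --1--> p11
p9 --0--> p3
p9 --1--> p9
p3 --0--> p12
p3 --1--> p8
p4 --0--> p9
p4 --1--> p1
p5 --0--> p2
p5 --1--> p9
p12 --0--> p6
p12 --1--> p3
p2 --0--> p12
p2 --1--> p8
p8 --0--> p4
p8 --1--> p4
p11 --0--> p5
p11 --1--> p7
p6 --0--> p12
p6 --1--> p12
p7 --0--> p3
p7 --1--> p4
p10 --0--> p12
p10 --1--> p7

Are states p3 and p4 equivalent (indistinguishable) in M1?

First remove the unreachable states {p10}; 11 states remain.
Initial partition by acceptance: {p1,p2,p3,p4,p7,p8,p11} | {p5,p6,p9,p12}.
Refine {p1,p2,p3,p4,p7,p8,p11} on symbol 0: members go to different blocks, giving {p2,p3,p4,p11} and {p1,p7,p8}.
Split {p5,p6,p9,p12} by δ(·,0) → {p5,p9} and {p6,p12}.
Split {p2,p3,p4,p11} by δ(·,0) → {p2,p3} and {p4,p11}.
Split {p1,p7,p8} by δ(·,0) → {p1,p7} and {p8}.
Split {p6,p12} by δ(·,1) → {p6} and {p12}.
The partition is now stable with 7 blocks: {p2,p3} | {p5,p9} | {p1,p7} | {p6} | {p4,p11} | {p8} | {p12}.
p3 and p4 end up in different blocks, so they are distinguishable. For instance, the string '00' is accepted from only p4.

No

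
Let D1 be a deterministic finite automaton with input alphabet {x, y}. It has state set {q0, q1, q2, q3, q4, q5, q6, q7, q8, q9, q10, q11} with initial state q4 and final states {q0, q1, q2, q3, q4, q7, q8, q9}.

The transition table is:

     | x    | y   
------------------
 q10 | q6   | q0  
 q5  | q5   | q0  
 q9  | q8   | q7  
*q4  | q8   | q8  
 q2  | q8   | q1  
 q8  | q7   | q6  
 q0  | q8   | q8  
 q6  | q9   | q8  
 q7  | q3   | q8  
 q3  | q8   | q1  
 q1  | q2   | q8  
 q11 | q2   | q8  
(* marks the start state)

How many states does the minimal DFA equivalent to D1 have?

5

First remove the unreachable states {q0,q5,q10,q11}; 8 states remain.
P0 = {q1,q2,q3,q4,q7,q8,q9} | {q6}.
On input y, block {q1,q2,q3,q4,q7,q8,q9} splits into {q1,q2,q3,q4,q7,q9} and {q8}.
On input x, block {q1,q2,q3,q4,q7,q9} splits into {q2,q3,q4,q9} and {q1,q7}.
Split {q2,q3,q4,q9} by δ(·,y) → {q2,q3,q9} and {q4}.
The partition is now stable with 5 blocks: {q2,q3,q9} | {q6} | {q8} | {q1,q7} | {q4}.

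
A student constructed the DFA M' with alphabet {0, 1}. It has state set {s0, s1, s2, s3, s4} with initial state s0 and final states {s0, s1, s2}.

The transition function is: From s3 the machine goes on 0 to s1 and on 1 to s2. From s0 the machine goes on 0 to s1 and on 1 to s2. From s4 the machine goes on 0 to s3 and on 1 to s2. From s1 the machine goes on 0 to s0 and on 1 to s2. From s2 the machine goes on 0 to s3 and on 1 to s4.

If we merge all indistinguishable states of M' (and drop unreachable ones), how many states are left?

4

Start with accepting vs non-accepting: {s0,s1,s2} | {s3,s4}.
On input 0, block {s0,s1,s2} splits into {s0,s1} and {s2}.
Split {s3,s4} by δ(·,0) → {s3} and {s4}.
The partition is now stable with 4 blocks: {s0,s1} | {s3} | {s2} | {s4}.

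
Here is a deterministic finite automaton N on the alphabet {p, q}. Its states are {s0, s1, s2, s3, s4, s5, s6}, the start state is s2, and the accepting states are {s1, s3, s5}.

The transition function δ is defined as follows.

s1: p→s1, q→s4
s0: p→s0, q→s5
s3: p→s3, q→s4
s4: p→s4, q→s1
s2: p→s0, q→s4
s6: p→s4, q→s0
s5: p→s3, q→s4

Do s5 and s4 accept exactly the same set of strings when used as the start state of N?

No

First remove the unreachable states {s6}; 6 states remain.
P0 = {s1,s3,s5} | {s0,s2,s4}.
On input q, block {s0,s2,s4} splits into {s0,s4} and {s2}.
The partition is now stable with 3 blocks: {s1,s3,s5} | {s0,s4} | {s2}.
s5 and s4 end up in different blocks, so they are distinguishable. For instance, the string 'ε' is accepted from only s5.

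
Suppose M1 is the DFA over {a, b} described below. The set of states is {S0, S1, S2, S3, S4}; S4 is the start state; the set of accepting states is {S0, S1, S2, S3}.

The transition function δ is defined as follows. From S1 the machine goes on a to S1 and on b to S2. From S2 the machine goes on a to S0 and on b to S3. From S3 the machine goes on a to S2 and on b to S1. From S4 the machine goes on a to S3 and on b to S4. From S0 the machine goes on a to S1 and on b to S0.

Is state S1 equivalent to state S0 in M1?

All states are reachable from the start state.
Initial partition by acceptance: {S0,S1,S2,S3} | {S4}.
Stable partition: {S0,S1,S2,S3} | {S4} — 2 equivalence classes.
S1 and S0 lie in the same block of the stable partition, so they are equivalent — no string distinguishes them.

Yes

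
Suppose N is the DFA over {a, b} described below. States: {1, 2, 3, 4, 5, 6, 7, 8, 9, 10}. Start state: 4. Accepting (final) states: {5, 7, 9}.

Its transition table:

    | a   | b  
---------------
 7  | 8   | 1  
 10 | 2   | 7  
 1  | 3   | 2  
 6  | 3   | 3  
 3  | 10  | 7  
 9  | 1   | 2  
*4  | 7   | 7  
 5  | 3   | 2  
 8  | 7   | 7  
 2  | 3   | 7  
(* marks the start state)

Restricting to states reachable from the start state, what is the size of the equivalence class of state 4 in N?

States {5,6,9} cannot be reached from the start state, so discard them.
Initial partition by acceptance: {7} | {1,2,3,4,8,10}.
Split {1,2,3,4,8,10} by δ(·,a) → {1,2,3,10} and {4,8}.
On input b, block {1,2,3,10} splits into {2,3,10} and {1}.
No further refinement is possible. Final partition (4 blocks): {7} | {2,3,10} | {4,8} | {1}.
State 4 belongs to the block {4,8}, which has 2 states.

2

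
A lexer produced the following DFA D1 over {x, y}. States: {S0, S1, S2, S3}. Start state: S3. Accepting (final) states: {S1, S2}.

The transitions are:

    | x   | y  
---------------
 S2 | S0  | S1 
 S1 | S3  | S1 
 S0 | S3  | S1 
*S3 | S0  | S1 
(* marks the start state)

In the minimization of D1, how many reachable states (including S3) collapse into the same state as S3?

2

States {S2} cannot be reached from the start state, so discard them.
P0 = {S1} | {S0,S3}.
Stable partition: {S1} | {S0,S3} — 2 equivalence classes.
The equivalence class containing S3 is {S0,S3}, of size 2.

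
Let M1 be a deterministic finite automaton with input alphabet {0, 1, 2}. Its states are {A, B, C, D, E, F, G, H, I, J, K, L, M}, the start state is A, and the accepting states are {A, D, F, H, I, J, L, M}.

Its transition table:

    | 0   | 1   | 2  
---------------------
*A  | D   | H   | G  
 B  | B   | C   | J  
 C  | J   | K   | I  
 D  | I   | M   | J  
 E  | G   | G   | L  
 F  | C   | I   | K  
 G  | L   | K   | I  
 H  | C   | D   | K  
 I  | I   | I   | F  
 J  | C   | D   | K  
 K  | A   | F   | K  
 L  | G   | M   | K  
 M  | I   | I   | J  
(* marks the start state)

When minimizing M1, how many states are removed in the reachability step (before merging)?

2

No path from A leads to B, E; the other 11 states are all reachable.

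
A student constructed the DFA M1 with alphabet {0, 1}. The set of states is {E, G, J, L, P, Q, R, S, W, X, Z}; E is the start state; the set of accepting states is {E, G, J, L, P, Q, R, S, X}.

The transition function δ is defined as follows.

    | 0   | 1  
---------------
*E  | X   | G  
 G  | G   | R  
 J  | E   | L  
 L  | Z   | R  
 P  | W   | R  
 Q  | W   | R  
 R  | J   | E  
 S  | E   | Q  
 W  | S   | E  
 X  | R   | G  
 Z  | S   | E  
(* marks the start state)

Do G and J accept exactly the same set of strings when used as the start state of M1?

Reachable states from the start: {E,G,J,L,Q,R,S,W,X,Z}. Unreachable: {P} — drop them.
P0 = {E,G,J,L,Q,R,S,X} | {W,Z}.
Refine {E,G,J,L,Q,R,S,X} on symbol 0: members go to different blocks, giving {E,G,J,R,S,X} and {L,Q}.
Refine {E,G,J,R,S,X} on symbol 1: members go to different blocks, giving {E,G,R,X} and {J,S}.
Refine {E,G,R,X} on symbol 0: members go to different blocks, giving {E,G,X} and {R}.
Split {E,G,X} by δ(·,0) → {E,G} and {X}.
Refine {E,G} on symbol 0: members go to different blocks, giving {G} and {E}.
Stable partition: {G} | {W,Z} | {L,Q} | {J,S} | {R} | {X} | {E} — 7 equivalence classes.
G and J end up in different blocks, so they are distinguishable. For instance, the string '10' is accepted from only G.

No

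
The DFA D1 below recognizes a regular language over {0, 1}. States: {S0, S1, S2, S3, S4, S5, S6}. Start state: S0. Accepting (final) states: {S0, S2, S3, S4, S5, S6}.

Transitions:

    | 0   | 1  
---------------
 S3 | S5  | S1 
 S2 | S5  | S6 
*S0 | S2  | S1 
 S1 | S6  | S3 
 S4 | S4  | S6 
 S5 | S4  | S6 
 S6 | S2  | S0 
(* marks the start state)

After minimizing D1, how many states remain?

Start with accepting vs non-accepting: {S0,S2,S3,S4,S5,S6} | {S1}.
Split {S0,S2,S3,S4,S5,S6} by δ(·,1) → {S2,S4,S5,S6} and {S0,S3}.
On input 1, block {S2,S4,S5,S6} splits into {S2,S4,S5} and {S6}.
No further refinement is possible. Final partition (4 blocks): {S2,S4,S5} | {S1} | {S0,S3} | {S6}.

4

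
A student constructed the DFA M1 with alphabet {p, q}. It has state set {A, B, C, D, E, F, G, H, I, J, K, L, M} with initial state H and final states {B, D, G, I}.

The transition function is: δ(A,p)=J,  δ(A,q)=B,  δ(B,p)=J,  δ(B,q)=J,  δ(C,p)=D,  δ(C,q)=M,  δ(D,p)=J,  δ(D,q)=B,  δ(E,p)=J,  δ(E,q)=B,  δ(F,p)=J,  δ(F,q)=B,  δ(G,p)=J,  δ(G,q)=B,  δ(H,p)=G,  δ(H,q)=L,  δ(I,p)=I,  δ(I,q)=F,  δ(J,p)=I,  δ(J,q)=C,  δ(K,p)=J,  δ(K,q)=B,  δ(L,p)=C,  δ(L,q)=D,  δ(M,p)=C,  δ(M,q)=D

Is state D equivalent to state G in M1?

States {A,E,K} cannot be reached from the start state, so discard them.
Initial partition by acceptance: {B,D,G,I} | {C,F,H,J,L,M}.
Split {B,D,G,I} by δ(·,p) → {B,D,G} and {I}.
Refine {B,D,G} on symbol q: members go to different blocks, giving {D,G} and {B}.
Split {C,F,H,J,L,M} by δ(·,p) → {F,L,M} and {C,H} and {J}.
Refine {F,L,M} on symbol p: members go to different blocks, giving {L,M} and {F}.
No further refinement is possible. Final partition (7 blocks): {D,G} | {L,M} | {I} | {B} | {C,H} | {J} | {F}.
D and G lie in the same block of the stable partition, so they are equivalent — no string distinguishes them.

Yes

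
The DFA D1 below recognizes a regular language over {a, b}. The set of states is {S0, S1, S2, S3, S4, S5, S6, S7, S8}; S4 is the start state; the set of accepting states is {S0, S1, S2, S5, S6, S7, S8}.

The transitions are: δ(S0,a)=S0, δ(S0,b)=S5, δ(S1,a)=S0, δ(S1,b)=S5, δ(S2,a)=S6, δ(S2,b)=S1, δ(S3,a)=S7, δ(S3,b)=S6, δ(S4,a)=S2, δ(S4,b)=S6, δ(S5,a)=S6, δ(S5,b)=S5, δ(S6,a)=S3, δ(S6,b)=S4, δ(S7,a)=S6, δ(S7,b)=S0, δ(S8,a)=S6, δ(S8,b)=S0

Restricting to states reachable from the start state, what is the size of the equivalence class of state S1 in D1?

2

First remove the unreachable states {S8}; 8 states remain.
P0 = {S0,S1,S2,S5,S6,S7} | {S3,S4}.
On input a, block {S0,S1,S2,S5,S6,S7} splits into {S0,S1,S2,S5,S7} and {S6}.
On input a, block {S0,S1,S2,S5,S7} splits into {S2,S5,S7} and {S0,S1}.
Split {S2,S5,S7} by δ(·,b) → {S2,S7} and {S5}.
Stable partition: {S2,S7} | {S3,S4} | {S6} | {S0,S1} | {S5} — 5 equivalence classes.
State S1 belongs to the block {S0,S1}, which has 2 states.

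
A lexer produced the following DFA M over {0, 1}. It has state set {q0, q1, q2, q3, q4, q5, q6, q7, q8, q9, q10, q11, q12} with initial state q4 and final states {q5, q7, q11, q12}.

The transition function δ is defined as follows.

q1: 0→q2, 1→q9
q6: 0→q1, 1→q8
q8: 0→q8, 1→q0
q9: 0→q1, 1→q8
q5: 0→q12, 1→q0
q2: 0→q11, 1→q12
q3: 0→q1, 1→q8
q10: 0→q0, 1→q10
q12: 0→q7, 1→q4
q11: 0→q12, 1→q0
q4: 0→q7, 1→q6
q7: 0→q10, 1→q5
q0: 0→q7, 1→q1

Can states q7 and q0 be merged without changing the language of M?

No

First remove the unreachable states {q3}; 12 states remain.
P0 = {q5,q7,q11,q12} | {q0,q1,q2,q4,q6,q8,q9,q10}.
On input 0, block {q5,q7,q11,q12} splits into {q5,q11,q12} and {q7}.
Refine {q5,q11,q12} on symbol 0: members go to different blocks, giving {q5,q11} and {q12}.
On input 0, block {q0,q1,q2,q4,q6,q8,q9,q10} splits into {q1,q6,q8,q9,q10} and {q0,q4} and {q2}.
Split {q1,q6,q8,q9,q10} by δ(·,0) → {q6,q8,q9} and {q1} and {q10}.
On input 0, block {q6,q8,q9} splits into {q6,q9} and {q8}.
On input 1, block {q0,q4} splits into {q0} and {q4}.
The partition is now stable with 10 blocks: {q5,q11} | {q6,q9} | {q7} | {q12} | {q0} | {q2} | {q1} | {q10} | {q8} | {q4}.
q7 and q0 end up in different blocks, so they are distinguishable. For instance, the string 'ε' is accepted from only q7.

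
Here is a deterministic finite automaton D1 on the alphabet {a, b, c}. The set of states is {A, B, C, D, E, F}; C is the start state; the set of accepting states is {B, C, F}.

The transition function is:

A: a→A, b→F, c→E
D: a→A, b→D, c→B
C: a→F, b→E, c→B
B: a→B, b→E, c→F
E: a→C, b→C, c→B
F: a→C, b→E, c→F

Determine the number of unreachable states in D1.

2

BFS from C reaches {B, C, E, F}; the 2 state(s) A, D are never visited.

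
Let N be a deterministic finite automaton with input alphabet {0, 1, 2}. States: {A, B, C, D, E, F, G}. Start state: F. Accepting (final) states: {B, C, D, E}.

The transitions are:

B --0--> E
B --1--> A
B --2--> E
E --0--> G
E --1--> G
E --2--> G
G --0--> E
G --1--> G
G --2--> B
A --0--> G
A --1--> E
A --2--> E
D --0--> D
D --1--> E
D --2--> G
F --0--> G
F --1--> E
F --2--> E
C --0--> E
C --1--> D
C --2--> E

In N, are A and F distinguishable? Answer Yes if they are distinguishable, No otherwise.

No

Reachable states from the start: {A,B,E,F,G}. Unreachable: {C,D} — drop them.
P0 = {B,E} | {A,F,G}.
Refine {B,E} on symbol 0: members go to different blocks, giving {B} and {E}.
Split {A,F,G} by δ(·,0) → {A,F} and {G}.
No further refinement is possible. Final partition (4 blocks): {B} | {A,F} | {E} | {G}.
A and F lie in the same block of the stable partition, so they are equivalent — no string distinguishes them.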